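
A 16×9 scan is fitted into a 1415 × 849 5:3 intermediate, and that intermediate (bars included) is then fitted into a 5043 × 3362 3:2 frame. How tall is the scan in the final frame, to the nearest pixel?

2837 px

First fit — 16×9 into 1415×849 spans the width: 1415.00 × 795.94.
The 5:3 canvas is width-limited in 5043×3362, giving 5043.00 × 3025.80; scale factor 3.5640.
So the scan's height is 795.94 × 3.5640 ≈ 2836.69.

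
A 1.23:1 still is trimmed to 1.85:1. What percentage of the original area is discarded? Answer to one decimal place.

Going from 1.23:1 to 1.85:1 means cutting height while keeping width.
Area ratio = (1.230)/(1.850) = 66.49%; the remaining 33.51% is cropped out.

33.5%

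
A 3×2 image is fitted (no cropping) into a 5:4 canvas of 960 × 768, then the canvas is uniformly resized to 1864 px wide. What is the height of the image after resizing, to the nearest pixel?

1243 px

At 960×768 the image is width-limited, so height = 960 × 2/3 ≈ 640.00 px.
Resizing to 1864 px wide multiplies everything by 1.9417: 640.00 → 1242.67 px.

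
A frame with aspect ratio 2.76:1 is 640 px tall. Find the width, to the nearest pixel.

1766 px

At 2.76:1, 640 × 2.760 ≈ 1766.40.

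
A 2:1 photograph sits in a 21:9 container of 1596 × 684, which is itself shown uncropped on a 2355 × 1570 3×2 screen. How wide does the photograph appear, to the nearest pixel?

2019 px

2:1 in 1596×684: fills the height, so the photograph is 1368.00 × 684.00.
Second fit — the 21:9 canvas into 2355×1570 spans the width: 2355.00 × 1009.29 (×1.4756 from 1596×684).
Applying the same ×1.4756: 1368.00 → 2018.57.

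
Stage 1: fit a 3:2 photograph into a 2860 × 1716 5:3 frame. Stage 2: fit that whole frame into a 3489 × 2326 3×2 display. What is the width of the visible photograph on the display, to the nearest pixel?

3:2 in 2860×1716: fills the height, so the photograph is 2574.00 × 1716.00.
Second fit — the 5:3 canvas into 3489×2326 spans the width: 3489.00 × 2093.40 (×1.2199 from 2860×1716).
So the photograph's width is 2574.00 × 1.2199 ≈ 3140.10.

3140 px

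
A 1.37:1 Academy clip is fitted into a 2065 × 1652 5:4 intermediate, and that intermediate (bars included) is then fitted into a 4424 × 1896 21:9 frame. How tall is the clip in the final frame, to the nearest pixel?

1730 px

First fit — 1.37:1 Academy into 2065×1652 spans the width: 2065.00 × 1507.30.
The 5:4 canvas is height-limited in 4424×1896, giving 2370.00 × 1896.00; scale factor 1.1477.
Applying the same ×1.1477: 1507.30 → 1729.93.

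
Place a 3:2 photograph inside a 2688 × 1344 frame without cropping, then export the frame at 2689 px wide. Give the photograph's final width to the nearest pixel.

At 2688×1344 the photograph is height-limited, so width = 1344 × 3/2 ≈ 2016.00 px.
Resizing to 2689 px wide multiplies everything by 1.0004: 2016.00 → 2016.75 px.

2017 px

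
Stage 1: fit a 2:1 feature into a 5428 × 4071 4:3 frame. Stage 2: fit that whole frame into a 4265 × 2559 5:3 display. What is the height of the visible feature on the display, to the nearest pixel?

1706 px

2:1 in 5428×4071: fills the width, so the feature is 5428.00 × 2714.00.
4:3 in 4265×2559: fills the height, so the intermediate becomes 3412.00 × 2559.00 — a scale of ×0.6286.
Applying the same ×0.6286: 2714.00 → 1706.00.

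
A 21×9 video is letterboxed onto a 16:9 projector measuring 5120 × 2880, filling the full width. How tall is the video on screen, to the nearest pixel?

2194 px

That makes the image 2194.29 px tall (5120 × 9/21).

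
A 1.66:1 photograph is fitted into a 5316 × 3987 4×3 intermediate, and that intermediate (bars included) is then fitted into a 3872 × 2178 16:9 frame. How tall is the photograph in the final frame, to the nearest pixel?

First fit — 1.66:1 into 5316×3987 spans the width: 5316.00 × 3202.41.
The 4×3 canvas is height-limited in 3872×2178, giving 2904.00 × 2178.00; scale factor 0.5463.
Applying the same ×0.5463: 3202.41 → 1749.40.

1749 px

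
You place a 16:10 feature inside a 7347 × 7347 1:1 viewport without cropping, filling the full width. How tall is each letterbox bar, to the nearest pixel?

1378 px

The feature is 7347 × 10/16 ≈ 4591.88 px tall.
7347 − 4591.88 = 2755.12 px of bars (1377.56 each).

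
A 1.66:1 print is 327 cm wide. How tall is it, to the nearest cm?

Height = 327 / 1.660 = 196.99.

197 cm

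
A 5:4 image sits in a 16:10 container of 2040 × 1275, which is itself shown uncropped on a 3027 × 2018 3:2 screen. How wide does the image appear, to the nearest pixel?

2365 px

First fit — 5:4 into 2040×1275 spans the height: 1593.75 × 1275.00.
The 16:10 canvas is width-limited in 3027×2018, giving 3027.00 × 1891.88; scale factor 1.4838.
The image scales with it: width 1593.75 × 1.4838 ≈ 2364.84.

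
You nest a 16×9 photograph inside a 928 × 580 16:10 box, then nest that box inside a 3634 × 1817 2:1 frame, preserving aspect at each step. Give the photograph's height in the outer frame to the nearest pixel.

1635 px

Inside the 928×580 canvas the photograph is width-limited at 928.00 × 522.00.
Second fit — the 16:10 canvas into 3634×1817 spans the height: 2907.20 × 1817.00 (×3.1328 from 928×580).
The photograph scales with it: height 522.00 × 3.1328 ≈ 1635.30.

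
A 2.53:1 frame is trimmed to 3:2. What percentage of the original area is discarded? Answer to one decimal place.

Going from 2.53:1 to 3:2 means cutting width while keeping height.
(1.500)/(2.530) ≈ 0.593 of the area survives, leaving 40.71% discarded.

40.7%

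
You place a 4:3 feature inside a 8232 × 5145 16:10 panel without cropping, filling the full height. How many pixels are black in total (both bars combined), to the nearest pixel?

Content width = 5145 × 4/3 ≈ 6860.0000 px.
Black = 8232 − 6860.0000 = 1372.0000 px.
That's 1372.0000 × 5145 ≈ 7058940 black pixels.

7058940 pixels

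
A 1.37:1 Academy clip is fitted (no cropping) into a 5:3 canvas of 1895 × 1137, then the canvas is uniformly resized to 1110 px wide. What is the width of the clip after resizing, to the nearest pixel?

912 px

Fitted into 1895×1137, the clip spans the height; its width is 1137 × 1.370 ≈ 1557.69 px.
Scaling 1895 → 1110 is ×0.5858, so the width becomes 1557.69 × 0.5858 ≈ 912.42 px.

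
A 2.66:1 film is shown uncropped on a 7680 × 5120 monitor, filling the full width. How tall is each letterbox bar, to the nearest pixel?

1116 px

That makes the image 2887.22 px tall (7680 / 2.660).
Black = 5120 − 2887.22 = 2232.78 px, or 1116.39 per bar.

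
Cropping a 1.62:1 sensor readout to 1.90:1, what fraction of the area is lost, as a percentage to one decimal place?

The width stays; only height is cut (since 1.90:1 is wider than 1.62:1).
Fraction kept = (1.620)/(1.900) ≈ 85.26%, so 14.74% is lost.

14.7%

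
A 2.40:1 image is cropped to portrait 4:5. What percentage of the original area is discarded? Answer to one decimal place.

portrait 4:5 is narrower than 2.40:1, so the crop keeps the full height and trims the width.
Area ratio = (0.800)/(2.400) = 33.33%; the remaining 66.67% is cropped out.

66.7%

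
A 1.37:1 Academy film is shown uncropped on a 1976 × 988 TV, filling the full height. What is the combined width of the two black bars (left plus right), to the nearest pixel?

That makes the image 1353.56 px wide (988 × 1.370).
1976 − 1353.56 = 622.44 px of bars.

622 px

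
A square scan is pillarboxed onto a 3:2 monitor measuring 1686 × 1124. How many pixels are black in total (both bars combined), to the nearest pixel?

631688 pixels

square is narrower than 3:2, so it spans the full height.
That makes the image 1124.0000 px wide (1124 × 1/1).
1686 − 1124.0000 = 562.0000 px of bars.
Across the 1124-px span: 562.0000 × 1124 ≈ 631688 px.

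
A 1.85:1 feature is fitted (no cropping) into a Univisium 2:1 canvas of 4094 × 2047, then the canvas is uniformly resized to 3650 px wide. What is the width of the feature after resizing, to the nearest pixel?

3376 px

At 4094×2047 the feature is height-limited, so width = 2047 × 1.850 ≈ 3786.95 px.
Scaling 4094 → 3650 is ×0.8915, so the width becomes 3786.95 × 0.8915 ≈ 3376.25 px.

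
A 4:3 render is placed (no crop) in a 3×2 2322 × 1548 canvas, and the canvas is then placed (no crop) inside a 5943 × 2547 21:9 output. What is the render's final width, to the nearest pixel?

3396 px

Inside the 2322×1548 canvas the render is height-limited at 2064.00 × 1548.00.
3×2 in 5943×2547: fills the height, so the intermediate becomes 3820.50 × 2547.00 — a scale of ×1.6453.
So the render's width is 2064.00 × 1.6453 ≈ 3396.00.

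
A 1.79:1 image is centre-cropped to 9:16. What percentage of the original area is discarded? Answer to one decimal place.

68.6%

The height stays; only width is cut (since 9:16 is narrower than 1.79:1).
Area ratio = (0.562)/(1.790) = 31.42%; the remaining 68.58% is cropped out.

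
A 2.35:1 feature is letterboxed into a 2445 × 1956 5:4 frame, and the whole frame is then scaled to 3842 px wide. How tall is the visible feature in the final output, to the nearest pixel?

At 2445×1956 the feature is width-limited, so height = 2445 / 2.350 ≈ 1040.43 px.
The frame scales by 3842/2445 = 1.5714; 1040.43 × 1.5714 ≈ 1634.89 px.

1635 px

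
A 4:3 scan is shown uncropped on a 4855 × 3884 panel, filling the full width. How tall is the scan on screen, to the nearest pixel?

3641 px

Content height = 4855 × 3/4 ≈ 3641.25 px.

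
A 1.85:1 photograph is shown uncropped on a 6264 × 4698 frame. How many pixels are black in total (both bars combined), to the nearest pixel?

8218707 pixels

Since 1.850 > 1.333, the photograph is width-limited.
The photograph is 6264 / 1.850 ≈ 3385.9459 px tall.
Black = 4698 − 3385.9459 = 1312.0541 px.
Bar area = 1312.0541 × 6264 ≈ 8218707 px.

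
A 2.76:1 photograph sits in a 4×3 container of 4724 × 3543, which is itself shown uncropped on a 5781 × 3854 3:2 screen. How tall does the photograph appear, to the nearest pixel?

First fit — 2.76:1 into 4724×3543 spans the width: 4724.00 × 1711.59.
4×3 in 5781×3854: fills the height, so the intermediate becomes 5138.67 × 3854.00 — a scale of ×1.0878.
So the photograph's height is 1711.59 × 1.0878 ≈ 1861.84.

1862 px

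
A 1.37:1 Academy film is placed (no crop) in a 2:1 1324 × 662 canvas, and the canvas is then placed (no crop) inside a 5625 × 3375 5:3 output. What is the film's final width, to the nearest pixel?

3853 px

1.37:1 Academy in 1324×662: fills the height, so the film is 906.94 × 662.00.
Second fit — the 2:1 canvas into 5625×3375 spans the width: 5625.00 × 2812.50 (×4.2485 from 1324×662).
So the film's width is 906.94 × 4.2485 ≈ 3853.12.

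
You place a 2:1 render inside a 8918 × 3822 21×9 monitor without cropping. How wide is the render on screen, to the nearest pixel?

7644 px

Since 2.000 < 2.333, the render is height-limited.
Content width = 3822 × 2/1 ≈ 7644.00 px.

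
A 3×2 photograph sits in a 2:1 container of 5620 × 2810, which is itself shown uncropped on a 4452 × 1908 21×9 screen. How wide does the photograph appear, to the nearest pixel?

3×2 in 5620×2810: fills the height, so the photograph is 4215.00 × 2810.00.
Second fit — the 2:1 canvas into 4452×1908 spans the height: 3816.00 × 1908.00 (×0.6790 from 5620×2810).
The photograph scales with it: width 4215.00 × 0.6790 ≈ 2862.00.

2862 px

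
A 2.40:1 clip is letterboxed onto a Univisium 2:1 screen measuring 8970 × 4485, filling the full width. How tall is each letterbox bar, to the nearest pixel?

374 px

The clip is 8970 / 2.400 ≈ 3737.50 px tall.
Leftover height: 4485 − 3737.50 = 747.50 px → 373.75 each side.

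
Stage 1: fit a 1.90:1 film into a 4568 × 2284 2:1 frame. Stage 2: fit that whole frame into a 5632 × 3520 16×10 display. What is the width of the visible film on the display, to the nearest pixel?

5350 px

1.90:1 in 4568×2284: fills the height, so the film is 4339.60 × 2284.00.
2:1 in 5632×3520: fills the width, so the intermediate becomes 5632.00 × 2816.00 — a scale of ×1.2329.
The film scales with it: width 4339.60 × 1.2329 ≈ 5350.40.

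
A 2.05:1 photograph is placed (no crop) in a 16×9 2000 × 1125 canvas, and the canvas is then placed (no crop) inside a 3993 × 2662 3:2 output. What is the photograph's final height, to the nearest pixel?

2.05:1 in 2000×1125: fills the width, so the photograph is 2000.00 × 975.61.
The 16×9 canvas is width-limited in 3993×2662, giving 3993.00 × 2246.06; scale factor 1.9965.
So the photograph's height is 975.61 × 1.9965 ≈ 1947.80.

1948 px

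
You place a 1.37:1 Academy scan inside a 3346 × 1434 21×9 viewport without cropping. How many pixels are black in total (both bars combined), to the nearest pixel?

1.37:1 Academy (1.370) < 21×9 (2.333), so the scan fills the height.
Content width = 1434 × 1.370 ≈ 1964.5800 px.
Leftover width: 3346 − 1964.5800 = 1381.4200 px.
Bar area = 1381.4200 × 1434 ≈ 1980956 px.

1980956 pixels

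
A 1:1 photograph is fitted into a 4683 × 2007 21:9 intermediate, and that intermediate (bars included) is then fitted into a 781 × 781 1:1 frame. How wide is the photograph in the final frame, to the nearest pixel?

First fit — 1:1 into 4683×2007 spans the height: 2007.00 × 2007.00.
The 21:9 canvas is width-limited in 781×781, giving 781.00 × 334.71; scale factor 0.1668.
Applying the same ×0.1668: 2007.00 → 334.71.

335 px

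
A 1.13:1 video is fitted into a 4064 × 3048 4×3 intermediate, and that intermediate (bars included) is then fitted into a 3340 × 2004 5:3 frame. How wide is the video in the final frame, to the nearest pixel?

2265 px

First fit — 1.13:1 into 4064×3048 spans the height: 3444.24 × 3048.00.
Second fit — the 4×3 canvas into 3340×2004 spans the height: 2672.00 × 2004.00 (×0.6575 from 4064×3048).
Applying the same ×0.6575: 3444.24 → 2264.52.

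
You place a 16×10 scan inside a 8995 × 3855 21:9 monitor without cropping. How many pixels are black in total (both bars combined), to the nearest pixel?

Since 1.600 < 2.333, the scan is height-limited.
That makes the image 6168.0000 px wide (3855 × 16/10).
Leftover width: 8995 − 6168.0000 = 2827.0000 px.
Bar area = 2827.0000 × 3855 ≈ 10898085 px.

10898085 pixels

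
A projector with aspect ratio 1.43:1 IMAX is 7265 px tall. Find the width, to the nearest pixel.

At 1.43:1 IMAX, 7265 × 1.430 ≈ 10388.95.

10389 px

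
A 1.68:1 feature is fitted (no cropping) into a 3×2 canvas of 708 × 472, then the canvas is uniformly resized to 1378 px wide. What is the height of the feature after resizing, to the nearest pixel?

820 px

Fitted into 708×472, the feature spans the width; its height is 708 / 1.680 ≈ 421.43 px.
Scaling 708 → 1378 is ×1.9463, so the height becomes 421.43 × 1.9463 ≈ 820.24 px.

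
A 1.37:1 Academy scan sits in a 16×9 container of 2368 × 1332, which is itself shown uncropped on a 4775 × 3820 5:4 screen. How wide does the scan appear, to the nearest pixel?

3680 px

First fit — 1.37:1 Academy into 2368×1332 spans the height: 1824.84 × 1332.00.
The 16×9 canvas is width-limited in 4775×3820, giving 4775.00 × 2685.94; scale factor 2.0165.
The scan scales with it: width 1824.84 × 2.0165 ≈ 3679.73.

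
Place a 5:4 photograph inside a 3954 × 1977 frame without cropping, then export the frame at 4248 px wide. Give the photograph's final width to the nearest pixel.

2655 px

In the 3954×1977 frame the photograph fills the height: width = 1977 × 5/4 ≈ 2471.25 px.
Scaling 3954 → 4248 is ×1.0744, so the width becomes 2471.25 × 1.0744 ≈ 2655.00 px.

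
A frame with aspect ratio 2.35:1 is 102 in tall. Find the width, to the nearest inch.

102 × 2.350 = 239.70.

240 in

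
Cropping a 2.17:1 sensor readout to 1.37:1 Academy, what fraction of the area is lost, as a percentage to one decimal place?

36.9%

Going from 2.17:1 to 1.37:1 Academy means cutting width while keeping height.
Fraction kept = (1.370)/(2.170) ≈ 63.13%, so 36.87% is lost.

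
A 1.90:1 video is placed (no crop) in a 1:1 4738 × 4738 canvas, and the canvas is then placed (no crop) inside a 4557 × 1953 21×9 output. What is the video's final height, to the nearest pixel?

1028 px

1.90:1 in 4738×4738: fills the width, so the video is 4738.00 × 2493.68.
The 1:1 canvas is height-limited in 4557×1953, giving 1953.00 × 1953.00; scale factor 0.4122.
So the video's height is 2493.68 × 0.4122 ≈ 1027.89.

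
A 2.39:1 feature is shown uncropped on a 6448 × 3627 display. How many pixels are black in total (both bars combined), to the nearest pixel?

Since 2.390 > 1.778, the feature is width-limited.
That makes the image 2697.9079 px tall (6448 / 2.390).
Black = 3627 − 2697.9079 = 929.0921 px.
Across the 6448-px span: 929.0921 × 6448 ≈ 5990786 px.

5990786 pixels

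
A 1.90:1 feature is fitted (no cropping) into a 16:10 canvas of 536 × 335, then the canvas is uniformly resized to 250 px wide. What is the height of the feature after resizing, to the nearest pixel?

132 px

In the 536×335 frame the feature fills the width: height = 536 / 1.900 ≈ 282.11 px.
Scaling 536 → 250 is ×0.4664, so the height becomes 282.11 × 0.4664 ≈ 131.58 px.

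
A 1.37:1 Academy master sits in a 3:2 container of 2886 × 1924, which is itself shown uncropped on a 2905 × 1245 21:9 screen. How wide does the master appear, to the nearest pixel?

1706 px

First fit — 1.37:1 Academy into 2886×1924 spans the height: 2635.88 × 1924.00.
The 3:2 canvas is height-limited in 2905×1245, giving 1867.50 × 1245.00; scale factor 0.6471.
The master scales with it: width 2635.88 × 0.6471 ≈ 1705.65.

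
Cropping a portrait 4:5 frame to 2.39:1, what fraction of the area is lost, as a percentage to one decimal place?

66.5%

2.39:1 is wider than portrait 4:5, so the crop keeps the full width and trims the height.
Area ratio = (0.800)/(2.390) = 33.47%; the remaining 66.53% is cropped out.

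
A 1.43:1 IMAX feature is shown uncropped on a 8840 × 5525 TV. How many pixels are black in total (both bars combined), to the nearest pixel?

Since 1.430 < 1.600, the feature is height-limited.
Content width = 5525 × 1.430 ≈ 7900.7500 px.
8840 − 7900.7500 = 939.2500 px of bars.
That's 939.2500 × 5525 ≈ 5189356 black pixels.

5189356 pixels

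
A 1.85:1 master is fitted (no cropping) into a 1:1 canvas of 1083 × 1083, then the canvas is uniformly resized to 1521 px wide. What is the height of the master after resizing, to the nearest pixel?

822 px

Fitted into 1083×1083, the master spans the width; its height is 1083 / 1.850 ≈ 585.41 px.
Resizing to 1521 px wide multiplies everything by 1.4044: 585.41 → 822.16 px.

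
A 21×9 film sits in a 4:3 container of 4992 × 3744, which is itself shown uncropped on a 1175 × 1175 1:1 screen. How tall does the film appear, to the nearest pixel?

504 px

First fit — 21×9 into 4992×3744 spans the width: 4992.00 × 2139.43.
4:3 in 1175×1175: fills the width, so the intermediate becomes 1175.00 × 881.25 — a scale of ×0.2354.
The film scales with it: height 2139.43 × 0.2354 ≈ 503.57.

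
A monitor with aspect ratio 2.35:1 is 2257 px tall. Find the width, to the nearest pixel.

At 2.35:1, 2257 × 2.350 ≈ 5303.95.

5304 px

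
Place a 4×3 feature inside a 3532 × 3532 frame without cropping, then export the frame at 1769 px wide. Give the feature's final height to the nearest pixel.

At 3532×3532 the feature is width-limited, so height = 3532 × 3/4 ≈ 2649.00 px.
The frame scales by 1769/3532 = 0.5008; 2649.00 × 0.5008 ≈ 1326.75 px.

1327 px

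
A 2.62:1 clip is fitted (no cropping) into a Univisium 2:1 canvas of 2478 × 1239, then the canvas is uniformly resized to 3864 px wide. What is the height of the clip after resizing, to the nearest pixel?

At 2478×1239 the clip is width-limited, so height = 2478 / 2.620 ≈ 945.80 px.
Resizing to 3864 px wide multiplies everything by 1.5593: 945.80 → 1474.81 px.

1475 px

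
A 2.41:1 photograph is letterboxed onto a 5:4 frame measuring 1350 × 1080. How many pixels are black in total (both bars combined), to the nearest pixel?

701776 pixels

2.41:1 is wider than 5:4, so it spans the full width.
Content height = 1350 / 2.410 ≈ 560.1660 px.
Black = 1080 − 560.1660 = 519.8340 px.
Bar area = 519.8340 × 1350 ≈ 701776 px.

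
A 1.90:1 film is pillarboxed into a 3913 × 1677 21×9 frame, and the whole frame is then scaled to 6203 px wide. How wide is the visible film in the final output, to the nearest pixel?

5051 px

In the 3913×1677 frame the film fills the height: width = 1677 × 1.900 ≈ 3186.30 px.
Resizing to 6203 px wide multiplies everything by 1.5852: 3186.30 → 5051.01 px.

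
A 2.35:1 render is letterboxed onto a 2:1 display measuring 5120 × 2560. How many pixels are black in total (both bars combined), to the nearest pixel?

1952136 pixels

2.35:1 is wider than 2:1, so it spans the full width.
That makes the image 2178.7234 px tall (5120 / 2.350).
Black = 2560 − 2178.7234 = 381.2766 px.
That's 381.2766 × 5120 ≈ 1952136 black pixels.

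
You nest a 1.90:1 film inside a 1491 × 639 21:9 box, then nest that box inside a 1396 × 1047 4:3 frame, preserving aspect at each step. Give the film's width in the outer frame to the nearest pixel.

1137 px

1.90:1 in 1491×639: fills the height, so the film is 1214.10 × 639.00.
21:9 in 1396×1047: fills the width, so the intermediate becomes 1396.00 × 598.29 — a scale of ×0.9363.
Applying the same ×0.9363: 1214.10 → 1136.74.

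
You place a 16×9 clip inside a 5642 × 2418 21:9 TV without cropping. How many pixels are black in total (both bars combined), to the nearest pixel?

3248180 pixels

16×9 (1.778) < 21:9 (2.333), so the clip fills the height.
The clip is 2418 × 16/9 ≈ 4298.6667 px wide.
Black = 5642 − 4298.6667 = 1343.3333 px.
Bar area = 1343.3333 × 2418 ≈ 3248180 px.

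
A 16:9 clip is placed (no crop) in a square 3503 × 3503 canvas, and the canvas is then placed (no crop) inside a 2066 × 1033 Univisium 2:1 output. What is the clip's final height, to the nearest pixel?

581 px

Inside the 3503×3503 canvas the clip is width-limited at 3503.00 × 1970.44.
Second fit — the square canvas into 2066×1033 spans the height: 1033.00 × 1033.00 (×0.2949 from 3503×3503).
Applying the same ×0.2949: 1970.44 → 581.06.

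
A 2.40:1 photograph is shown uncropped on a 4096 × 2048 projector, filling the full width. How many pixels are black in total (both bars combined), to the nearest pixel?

1398101 pixels

The photograph is 4096 / 2.400 ≈ 1706.6667 px tall.
Leftover height: 2048 − 1706.6667 = 341.3333 px.
Bar area = 341.3333 × 4096 ≈ 1398101 px.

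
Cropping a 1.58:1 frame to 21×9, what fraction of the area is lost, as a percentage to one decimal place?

32.3%

Going from 1.58:1 to 21×9 means cutting height while keeping width.
(1.580)/(2.333) ≈ 0.677 of the area survives, leaving 32.29% discarded.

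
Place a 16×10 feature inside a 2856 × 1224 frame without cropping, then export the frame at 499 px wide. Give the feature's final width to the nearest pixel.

342 px

In the 2856×1224 frame the feature fills the height: width = 1224 × 16/10 ≈ 1958.40 px.
Resizing to 499 px wide multiplies everything by 0.1747: 1958.40 → 342.17 px.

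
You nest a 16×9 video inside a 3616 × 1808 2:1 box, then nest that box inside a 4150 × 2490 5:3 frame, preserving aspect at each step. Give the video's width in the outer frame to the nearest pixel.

16×9 in 3616×1808: fills the height, so the video is 3214.22 × 1808.00.
2:1 in 4150×2490: fills the width, so the intermediate becomes 4150.00 × 2075.00 — a scale of ×1.1477.
The video scales with it: width 3214.22 × 1.1477 ≈ 3688.89.

3689 px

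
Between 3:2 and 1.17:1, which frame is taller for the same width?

1.17:1

3:2 = 1.5 and 1.17; 1.5 > 1.17. The smaller width-to-height ratio is the taller frame.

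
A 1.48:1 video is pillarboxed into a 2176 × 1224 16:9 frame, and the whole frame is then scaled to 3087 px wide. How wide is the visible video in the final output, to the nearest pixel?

2570 px

At 2176×1224 the video is height-limited, so width = 1224 × 1.480 ≈ 1811.52 px.
Scaling 2176 → 3087 is ×1.4187, so the width becomes 1811.52 × 1.4187 ≈ 2569.93 px.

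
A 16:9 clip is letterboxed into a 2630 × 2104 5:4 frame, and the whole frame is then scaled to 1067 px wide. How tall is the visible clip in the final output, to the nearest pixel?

600 px

In the 2630×2104 frame the clip fills the width: height = 2630 × 9/16 ≈ 1479.38 px.
Resizing to 1067 px wide multiplies everything by 0.4057: 1479.38 → 600.19 px.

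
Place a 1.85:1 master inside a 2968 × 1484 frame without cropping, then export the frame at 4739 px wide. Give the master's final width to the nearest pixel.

In the 2968×1484 frame the master fills the height: width = 1484 × 1.850 ≈ 2745.40 px.
Scaling 2968 → 4739 is ×1.5967, so the width becomes 2745.40 × 1.5967 ≈ 4383.57 px.

4384 px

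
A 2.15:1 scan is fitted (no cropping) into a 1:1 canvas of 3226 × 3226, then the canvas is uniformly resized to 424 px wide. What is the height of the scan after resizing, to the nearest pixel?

In the 3226×3226 frame the scan fills the width: height = 3226 / 2.150 ≈ 1500.47 px.
Resizing to 424 px wide multiplies everything by 0.1314: 1500.47 → 197.21 px.

197 px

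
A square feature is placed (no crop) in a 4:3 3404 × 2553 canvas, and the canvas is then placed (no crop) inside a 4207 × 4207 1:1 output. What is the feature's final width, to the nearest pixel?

First fit — square into 3404×2553 spans the height: 2553.00 × 2553.00.
The 4:3 canvas is width-limited in 4207×4207, giving 4207.00 × 3155.25; scale factor 1.2359.
So the feature's width is 2553.00 × 1.2359 ≈ 3155.25.

3155 px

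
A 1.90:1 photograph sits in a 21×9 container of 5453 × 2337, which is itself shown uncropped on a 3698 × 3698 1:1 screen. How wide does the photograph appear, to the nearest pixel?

Inside the 5453×2337 canvas the photograph is height-limited at 4440.30 × 2337.00.
21×9 in 3698×3698: fills the width, so the intermediate becomes 3698.00 × 1584.86 — a scale of ×0.6782.
So the photograph's width is 4440.30 × 0.6782 ≈ 3011.23.

3011 px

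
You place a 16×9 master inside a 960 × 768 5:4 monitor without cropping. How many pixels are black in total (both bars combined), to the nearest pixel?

16×9 is wider than 5:4, so it spans the full width.
Content height = 960 × 9/16 ≈ 540.0000 px.
Black = 768 − 540.0000 = 228.0000 px.
Across the 960-px span: 228.0000 × 960 ≈ 218880 px.

218880 pixels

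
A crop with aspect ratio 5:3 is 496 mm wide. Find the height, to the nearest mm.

Height = 496 × 3/5 = 297.60.

298 mm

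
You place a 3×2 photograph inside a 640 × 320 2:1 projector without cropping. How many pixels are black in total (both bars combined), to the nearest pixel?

3×2 (1.500) < 2:1 (2.000), so the photograph fills the height.
That makes the image 480.0000 px wide (320 × 3/2).
Black = 640 − 480.0000 = 160.0000 px.
That's 160.0000 × 320 ≈ 51200 black pixels.

51200 pixels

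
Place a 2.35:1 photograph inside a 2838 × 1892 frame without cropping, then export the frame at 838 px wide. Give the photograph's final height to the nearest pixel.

At 2838×1892 the photograph is width-limited, so height = 2838 / 2.350 ≈ 1207.66 px.
The frame scales by 838/2838 = 0.2953; 1207.66 × 0.2953 ≈ 356.60 px.

357 px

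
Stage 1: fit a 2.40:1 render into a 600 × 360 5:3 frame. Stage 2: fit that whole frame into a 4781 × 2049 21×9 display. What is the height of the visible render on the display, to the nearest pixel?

2.40:1 in 600×360: fills the width, so the render is 600.00 × 250.00.
Second fit — the 5:3 canvas into 4781×2049 spans the height: 3415.00 × 2049.00 (×5.6917 from 600×360).
So the render's height is 250.00 × 5.6917 ≈ 1422.92.

1423 px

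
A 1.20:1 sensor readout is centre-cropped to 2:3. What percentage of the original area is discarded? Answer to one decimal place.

44.4%

Going from 1.20:1 to 2:3 means cutting width while keeping height.
Area ratio = (0.667)/(1.200) = 55.56%; the remaining 44.44% is cropped out.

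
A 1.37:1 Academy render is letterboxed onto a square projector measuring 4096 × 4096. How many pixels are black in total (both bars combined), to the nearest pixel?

4531073 pixels

1.37:1 Academy is wider than square, so it spans the full width.
Content height = 4096 / 1.370 ≈ 2989.7810 px.
4096 − 2989.7810 = 1106.2190 px of bars.
Across the 4096-px span: 1106.2190 × 4096 ≈ 4531073 px.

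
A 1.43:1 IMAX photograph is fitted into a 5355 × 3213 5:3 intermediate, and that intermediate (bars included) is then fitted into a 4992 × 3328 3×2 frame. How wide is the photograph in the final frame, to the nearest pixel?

First fit — 1.43:1 IMAX into 5355×3213 spans the height: 4594.59 × 3213.00.
5:3 in 4992×3328: fills the width, so the intermediate becomes 4992.00 × 2995.20 — a scale of ×0.9322.
Applying the same ×0.9322: 4594.59 → 4283.14.

4283 px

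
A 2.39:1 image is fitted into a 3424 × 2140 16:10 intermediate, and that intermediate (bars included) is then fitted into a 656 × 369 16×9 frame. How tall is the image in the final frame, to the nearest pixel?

Inside the 3424×2140 canvas the image is width-limited at 3424.00 × 1432.64.
The 16:10 canvas is height-limited in 656×369, giving 590.40 × 369.00; scale factor 0.1724.
Applying the same ×0.1724: 1432.64 → 247.03.

247 px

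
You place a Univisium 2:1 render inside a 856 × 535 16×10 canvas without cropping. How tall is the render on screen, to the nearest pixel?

428 px

Univisium 2:1 (2.000) > 16×10 (1.600), so the render fills the width.
That makes the image 428.00 px tall (856 × 1/2).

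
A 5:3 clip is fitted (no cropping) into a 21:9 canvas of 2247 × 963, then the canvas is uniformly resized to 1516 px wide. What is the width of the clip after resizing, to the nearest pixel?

1083 px

In the 2247×963 frame the clip fills the height: width = 963 × 5/3 ≈ 1605.00 px.
The frame scales by 1516/2247 = 0.6747; 1605.00 × 0.6747 ≈ 1082.86 px.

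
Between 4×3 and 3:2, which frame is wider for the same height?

3:2

4×3 = 1.333 and 3:2 = 1.5; 1.5 > 1.333.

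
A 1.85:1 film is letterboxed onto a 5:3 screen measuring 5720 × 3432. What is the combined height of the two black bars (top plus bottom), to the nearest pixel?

Since 1.850 > 1.667, the film is width-limited.
That makes the image 3091.89 px tall (5720 / 1.850).
Black = 3432 − 3091.89 = 340.11 px.

340 px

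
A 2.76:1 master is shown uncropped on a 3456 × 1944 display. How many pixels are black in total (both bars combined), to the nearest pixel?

2390951 pixels

2.76:1 (2.760) > 16:9 (1.778), so the master fills the width.
The master is 3456 / 2.760 ≈ 1252.1739 px tall.
1944 − 1252.1739 = 691.8261 px of bars.
Across the 3456-px span: 691.8261 × 3456 ≈ 2390951 px.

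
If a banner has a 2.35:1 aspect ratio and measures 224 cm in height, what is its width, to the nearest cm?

224 × 2.350 = 526.40.

526 cm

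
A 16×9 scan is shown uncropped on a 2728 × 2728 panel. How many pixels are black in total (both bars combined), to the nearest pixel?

Since 1.778 > 1.000, the scan is width-limited.
That makes the image 1534.5000 px tall (2728 × 9/16).
Black = 2728 − 1534.5000 = 1193.5000 px.
That's 1193.5000 × 2728 ≈ 3255868 black pixels.

3255868 pixels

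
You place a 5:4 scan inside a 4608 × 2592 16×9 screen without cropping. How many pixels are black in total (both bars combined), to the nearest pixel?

5:4 is narrower than 16×9, so it spans the full height.
Content width = 2592 × 5/4 ≈ 3240.0000 px.
Black = 4608 − 3240.0000 = 1368.0000 px.
Bar area = 1368.0000 × 2592 ≈ 3545856 px.

3545856 pixels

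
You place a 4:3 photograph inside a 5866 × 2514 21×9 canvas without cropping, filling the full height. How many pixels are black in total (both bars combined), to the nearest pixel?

6320196 pixels

The photograph is 2514 × 4/3 ≈ 3352.0000 px wide.
5866 − 3352.0000 = 2514.0000 px of bars.
Bar area = 2514.0000 × 2514 ≈ 6320196 px.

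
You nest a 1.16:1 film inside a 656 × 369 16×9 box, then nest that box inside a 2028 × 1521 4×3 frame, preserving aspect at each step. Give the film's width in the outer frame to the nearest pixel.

1323 px

1.16:1 in 656×369: fills the height, so the film is 428.04 × 369.00.
16×9 in 2028×1521: fills the width, so the intermediate becomes 2028.00 × 1140.75 — a scale of ×3.0915.
The film scales with it: width 428.04 × 3.0915 ≈ 1323.27.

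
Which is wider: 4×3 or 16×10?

4×3 = 1.333 and 16×10 = 1.6; 1.6 > 1.333.

16×10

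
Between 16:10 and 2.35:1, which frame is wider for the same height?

2.35:1

16:10 = 1.6 and 2.35; 2.35 > 1.6.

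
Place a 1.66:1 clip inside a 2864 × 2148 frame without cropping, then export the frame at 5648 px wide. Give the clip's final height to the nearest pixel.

Fitted into 2864×2148, the clip spans the width; its height is 2864 / 1.660 ≈ 1725.30 px.
Scaling 2864 → 5648 is ×1.9721, so the height becomes 1725.30 × 1.9721 ≈ 3402.41 px.

3402 px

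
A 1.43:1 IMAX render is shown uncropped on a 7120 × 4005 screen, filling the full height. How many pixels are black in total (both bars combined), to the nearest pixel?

5578364 pixels

The render is 4005 × 1.430 ≈ 5727.1500 px wide.
Black = 7120 − 5727.1500 = 1392.8500 px.
Across the 4005-px span: 1392.8500 × 4005 ≈ 5578364 px.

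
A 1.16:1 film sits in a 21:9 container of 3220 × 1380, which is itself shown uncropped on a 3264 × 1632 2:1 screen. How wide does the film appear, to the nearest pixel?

1.16:1 in 3220×1380: fills the height, so the film is 1600.80 × 1380.00.
The 21:9 canvas is width-limited in 3264×1632, giving 3264.00 × 1398.86; scale factor 1.0137.
The film scales with it: width 1600.80 × 1.0137 ≈ 1622.67.

1623 px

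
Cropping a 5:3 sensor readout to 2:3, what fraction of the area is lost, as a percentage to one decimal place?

60.0%

2:3 is narrower than 5:3, so the crop keeps the full height and trims the width.
(0.667)/(1.667) ≈ 0.400 of the area survives, leaving 60.00% discarded.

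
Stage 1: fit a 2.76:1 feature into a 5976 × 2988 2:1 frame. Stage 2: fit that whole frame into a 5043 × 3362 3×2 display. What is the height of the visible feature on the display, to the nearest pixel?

Inside the 5976×2988 canvas the feature is width-limited at 5976.00 × 2165.22.
2:1 in 5043×3362: fills the width, so the intermediate becomes 5043.00 × 2521.50 — a scale of ×0.8439.
So the feature's height is 2165.22 × 0.8439 ≈ 1827.17.

1827 px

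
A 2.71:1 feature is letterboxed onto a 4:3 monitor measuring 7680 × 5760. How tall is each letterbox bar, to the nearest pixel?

1463 px

2.71:1 is wider than 4:3, so it spans the full width.
The feature is 7680 / 2.710 ≈ 2833.95 px tall.
Black = 5760 − 2833.95 = 2926.05 px, or 1463.03 per bar.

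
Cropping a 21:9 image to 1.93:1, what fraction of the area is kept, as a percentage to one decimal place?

Going from 21:9 to 1.93:1 means cutting width while keeping height.
Area ratio = (1.930)/(2.333) = 82.71% retained.

82.7%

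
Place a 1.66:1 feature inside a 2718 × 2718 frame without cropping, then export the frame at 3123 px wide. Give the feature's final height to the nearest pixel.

In the 2718×2718 frame the feature fills the width: height = 2718 / 1.660 ≈ 1637.35 px.
The frame scales by 3123/2718 = 1.1490; 1637.35 × 1.1490 ≈ 1881.33 px.

1881 px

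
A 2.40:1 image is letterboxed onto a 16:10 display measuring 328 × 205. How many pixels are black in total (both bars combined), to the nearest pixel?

Since 2.400 > 1.600, the image is width-limited.
Content height = 328 / 2.400 ≈ 136.6667 px.
Leftover height: 205 − 136.6667 = 68.3333 px.
Bar area = 68.3333 × 328 ≈ 22413 px.

22413 pixels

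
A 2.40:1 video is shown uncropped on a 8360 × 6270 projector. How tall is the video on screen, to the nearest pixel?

2.40:1 is wider than 4:3, so it spans the full width.
That makes the image 3483.33 px tall (8360 / 2.400).

3483 px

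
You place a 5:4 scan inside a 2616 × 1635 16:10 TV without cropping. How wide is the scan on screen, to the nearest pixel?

Since 1.250 < 1.600, the scan is height-limited.
The scan is 1635 × 5/4 ≈ 2043.75 px wide.

2044 px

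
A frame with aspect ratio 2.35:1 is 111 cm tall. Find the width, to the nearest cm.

261 cm

111 × 2.350 = 260.85.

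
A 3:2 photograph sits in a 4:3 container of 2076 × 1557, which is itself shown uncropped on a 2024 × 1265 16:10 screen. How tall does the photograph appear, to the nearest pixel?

Inside the 2076×1557 canvas the photograph is width-limited at 2076.00 × 1384.00.
Second fit — the 4:3 canvas into 2024×1265 spans the height: 1686.67 × 1265.00 (×0.8125 from 2076×1557).
Applying the same ×0.8125: 1384.00 → 1124.44.

1124 px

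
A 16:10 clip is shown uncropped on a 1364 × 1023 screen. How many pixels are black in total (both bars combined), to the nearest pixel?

232562 pixels

16:10 is wider than 4:3, so it spans the full width.
The clip is 1364 × 10/16 ≈ 852.5000 px tall.
1023 − 852.5000 = 170.5000 px of bars.
Across the 1364-px span: 170.5000 × 1364 ≈ 232562 px.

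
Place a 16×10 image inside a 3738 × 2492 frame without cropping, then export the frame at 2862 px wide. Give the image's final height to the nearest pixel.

1789 px

In the 3738×2492 frame the image fills the width: height = 3738 × 10/16 ≈ 2336.25 px.
Resizing to 2862 px wide multiplies everything by 0.7657: 2336.25 → 1788.75 px.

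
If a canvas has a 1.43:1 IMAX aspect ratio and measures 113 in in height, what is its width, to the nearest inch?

Width = 113 × 1.430 = 161.59.

162 in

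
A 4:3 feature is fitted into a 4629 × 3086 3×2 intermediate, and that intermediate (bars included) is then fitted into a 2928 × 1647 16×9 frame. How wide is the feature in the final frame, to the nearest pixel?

2196 px

First fit — 4:3 into 4629×3086 spans the height: 4114.67 × 3086.00.
The 3×2 canvas is height-limited in 2928×1647, giving 2470.50 × 1647.00; scale factor 0.5337.
The feature scales with it: width 4114.67 × 0.5337 ≈ 2196.00.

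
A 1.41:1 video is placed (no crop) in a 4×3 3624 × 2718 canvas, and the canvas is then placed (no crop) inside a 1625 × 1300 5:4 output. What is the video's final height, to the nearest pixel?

1152 px

1.41:1 in 3624×2718: fills the width, so the video is 3624.00 × 2570.21.
4×3 in 1625×1300: fills the width, so the intermediate becomes 1625.00 × 1218.75 — a scale of ×0.4484.
The video scales with it: height 2570.21 × 0.4484 ≈ 1152.48.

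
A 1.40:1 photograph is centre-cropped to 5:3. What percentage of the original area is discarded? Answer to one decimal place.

16.0%

The width stays; only height is cut (since 5:3 is wider than 1.40:1).
Fraction kept = (1.400)/(1.667) ≈ 84.00%, so 16.00% is lost.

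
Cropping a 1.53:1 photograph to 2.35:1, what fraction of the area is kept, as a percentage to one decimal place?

The width stays; only height is cut (since 2.35:1 is wider than 1.53:1).
Fraction kept = (1.530)/(2.350) ≈ 65.11%.

65.1%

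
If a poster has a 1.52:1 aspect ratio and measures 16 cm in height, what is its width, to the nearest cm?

24 cm

At 1.52:1, 16 × 1.520 ≈ 24.32.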